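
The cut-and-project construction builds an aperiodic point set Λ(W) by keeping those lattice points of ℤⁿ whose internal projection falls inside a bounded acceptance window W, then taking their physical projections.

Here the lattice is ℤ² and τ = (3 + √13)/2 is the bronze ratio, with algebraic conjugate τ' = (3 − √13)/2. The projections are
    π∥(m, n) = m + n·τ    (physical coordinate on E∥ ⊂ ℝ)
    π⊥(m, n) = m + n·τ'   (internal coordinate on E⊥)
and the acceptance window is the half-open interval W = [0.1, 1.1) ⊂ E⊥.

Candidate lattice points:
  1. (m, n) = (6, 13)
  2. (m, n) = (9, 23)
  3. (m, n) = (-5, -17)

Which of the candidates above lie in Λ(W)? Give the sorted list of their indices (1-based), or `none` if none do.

Numerically τ ≈ 3.30278 and τ' = −1/τ ≈ -0.30278.
#1 (6,13): internal coord 6 + (13)·τ' = +2.06392; +2.06392 ∉ [0.1, 1.1) → out
#2 (9,23): internal coord 9 + (23)·τ' = +2.03616; +2.03616 ∉ [0.1, 1.1) → out
#3 (-5,-17): internal coord -5 + (-17)·τ' = +0.14719; +0.14719 ∈ [0.1, 1.1) → IN Λ

3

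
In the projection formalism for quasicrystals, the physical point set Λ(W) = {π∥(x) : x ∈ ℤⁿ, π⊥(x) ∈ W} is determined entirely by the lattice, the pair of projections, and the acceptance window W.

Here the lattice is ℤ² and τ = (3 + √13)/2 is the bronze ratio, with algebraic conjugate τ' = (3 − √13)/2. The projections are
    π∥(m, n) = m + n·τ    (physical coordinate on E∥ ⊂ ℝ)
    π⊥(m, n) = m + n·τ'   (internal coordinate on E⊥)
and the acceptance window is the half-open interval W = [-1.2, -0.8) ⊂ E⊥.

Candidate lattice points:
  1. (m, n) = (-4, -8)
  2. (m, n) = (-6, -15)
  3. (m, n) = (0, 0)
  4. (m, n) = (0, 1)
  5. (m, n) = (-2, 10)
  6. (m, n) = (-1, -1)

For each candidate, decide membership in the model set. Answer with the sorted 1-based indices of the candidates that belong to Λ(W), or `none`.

Numerically τ ≈ 3.30278 and τ' = −1/τ ≈ -0.30278.
[1] lift (-4,-8): star map gives -1.57779; window check -1.2 ≤ -1.57779 < -0.8 is false → out
[2] lift (-6,-15): star map gives -1.45837; window check -1.2 ≤ -1.45837 < -0.8 is false → out
[3] lift (0,0): star map gives 0.00000; window check -1.2 ≤ 0.00000 < -0.8 is false → out
[4] lift (0,1): star map gives -0.30278; window check -1.2 ≤ -0.30278 < -0.8 is false → out
[5] lift (-2,10): star map gives -5.02776; window check -1.2 ≤ -5.02776 < -0.8 is false → out
[6] lift (-1,-1): star map gives -0.69722; window check -1.2 ≤ -0.69722 < -0.8 is false → out

none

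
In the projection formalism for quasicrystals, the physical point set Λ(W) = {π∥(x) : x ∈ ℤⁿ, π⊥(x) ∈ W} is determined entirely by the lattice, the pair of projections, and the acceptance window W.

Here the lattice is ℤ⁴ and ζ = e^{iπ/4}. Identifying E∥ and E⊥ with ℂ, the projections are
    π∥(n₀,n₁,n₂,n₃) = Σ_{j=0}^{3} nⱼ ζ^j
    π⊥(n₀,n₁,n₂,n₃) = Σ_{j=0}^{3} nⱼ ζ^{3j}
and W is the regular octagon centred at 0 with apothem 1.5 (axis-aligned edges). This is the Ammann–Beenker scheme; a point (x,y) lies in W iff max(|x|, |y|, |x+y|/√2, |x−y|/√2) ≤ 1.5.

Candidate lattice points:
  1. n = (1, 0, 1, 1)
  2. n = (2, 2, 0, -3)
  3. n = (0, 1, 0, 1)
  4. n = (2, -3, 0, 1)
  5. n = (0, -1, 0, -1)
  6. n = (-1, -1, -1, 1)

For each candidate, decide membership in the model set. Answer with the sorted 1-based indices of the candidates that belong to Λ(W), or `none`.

3, 5, 6

With ζ = e^{iπ/4} the internal vectors are ζ^0,ζ^3,ζ^6,ζ^9.
#1 (1, 0, 1, 1): internal (1.707107, -0.292893); octagon support 1.707107 vs apothem 1.5 → ∉ W
#2 (2, 2, 0, -3): internal (-1.535534, -0.707107); octagon support 1.585786 vs apothem 1.5 → ∉ W
#3 (0, 1, 0, 1): internal (0.000000, 1.414214); octagon support 1.414214 vs apothem 1.5 → ∈ W
#4 (2, -3, 0, 1): internal (4.828427, -1.414214); octagon support 4.828427 vs apothem 1.5 → ∉ W
#5 (0, -1, 0, -1): internal (0.000000, -1.414214); octagon support 1.414214 vs apothem 1.5 → ∈ W
#6 (-1, -1, -1, 1): internal (0.414214, 1.000000); octagon support 1.000000 vs apothem 1.5 → ∈ W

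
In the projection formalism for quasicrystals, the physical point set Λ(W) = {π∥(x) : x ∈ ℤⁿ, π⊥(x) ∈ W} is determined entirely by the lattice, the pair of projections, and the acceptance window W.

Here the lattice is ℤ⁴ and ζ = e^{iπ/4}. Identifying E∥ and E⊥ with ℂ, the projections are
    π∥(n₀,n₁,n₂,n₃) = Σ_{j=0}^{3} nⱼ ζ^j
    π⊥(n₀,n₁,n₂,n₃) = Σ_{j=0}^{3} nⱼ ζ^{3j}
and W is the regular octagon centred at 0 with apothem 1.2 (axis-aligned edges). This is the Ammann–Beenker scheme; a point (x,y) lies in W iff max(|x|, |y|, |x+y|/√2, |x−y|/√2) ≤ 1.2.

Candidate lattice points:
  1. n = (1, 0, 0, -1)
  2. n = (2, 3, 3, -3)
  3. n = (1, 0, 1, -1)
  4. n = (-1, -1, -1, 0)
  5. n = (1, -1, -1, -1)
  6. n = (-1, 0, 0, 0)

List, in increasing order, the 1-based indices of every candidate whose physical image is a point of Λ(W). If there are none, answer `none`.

π⊥(n) = n₀ + n₁ζ³ + n₂ζ⁶ + n₃ζ⁹ where ζ = e^{iπ/4}.
#1 (1, 0, 0, -1): internal (0.29289, -0.70711); octagon support 0.70711 vs apothem 1.2 → ∈ W
#2 (2, 3, 3, -3): internal (-2.24264, -3.00000); octagon support 3.70711 vs apothem 1.2 → ∉ W
#3 (1, 0, 1, -1): internal (0.29289, -1.70711); octagon support 1.70711 vs apothem 1.2 → ∉ W
#4 (-1, -1, -1, 0): internal (-0.29289, 0.29289); octagon support 0.41421 vs apothem 1.2 → ∈ W
#5 (1, -1, -1, -1): internal (1.00000, -0.41421); octagon support 1.00000 vs apothem 1.2 → ∈ W
#6 (-1, 0, 0, 0): internal (-1.00000, 0.00000); octagon support 1.00000 vs apothem 1.2 → ∈ W

1, 4, 5, 6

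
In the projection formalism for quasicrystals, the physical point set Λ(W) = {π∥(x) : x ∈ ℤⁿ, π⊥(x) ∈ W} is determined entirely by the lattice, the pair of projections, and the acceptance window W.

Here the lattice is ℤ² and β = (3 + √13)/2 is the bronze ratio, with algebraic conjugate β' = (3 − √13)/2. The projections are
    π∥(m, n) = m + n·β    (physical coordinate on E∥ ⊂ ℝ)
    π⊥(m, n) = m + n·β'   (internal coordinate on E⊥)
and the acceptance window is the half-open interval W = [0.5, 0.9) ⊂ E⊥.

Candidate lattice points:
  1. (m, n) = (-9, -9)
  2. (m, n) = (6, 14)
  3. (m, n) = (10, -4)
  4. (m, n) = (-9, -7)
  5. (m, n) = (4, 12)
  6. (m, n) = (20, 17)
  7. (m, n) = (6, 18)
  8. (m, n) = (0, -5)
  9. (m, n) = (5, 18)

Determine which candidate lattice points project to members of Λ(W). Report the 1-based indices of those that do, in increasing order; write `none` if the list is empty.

7

Compute β' = (3−√13)/2 = -0.30278, so π⊥(m,n) = m -0.30278·n.
candidate 1: (m,n)=(-9,-9) → π∥ = -9-9·β ≈ -38.72498, π⊥ = -9-9·β' ≈ -6.27502 ∉ [0.5, 0.9) ⇒ out
candidate 2: (m,n)=(6,14) → π∥ = 6+14·β ≈ 52.23886, π⊥ = 6+14·β' ≈ 1.76114 ∉ [0.5, 0.9) ⇒ out
candidate 3: (m,n)=(10,-4) → π∥ = 10-4·β ≈ -3.21110, π⊥ = 10-4·β' ≈ 11.21110 ∉ [0.5, 0.9) ⇒ out
candidate 4: (m,n)=(-9,-7) → π∥ = -9-7·β ≈ -32.11943, π⊥ = -9-7·β' ≈ -6.88057 ∉ [0.5, 0.9) ⇒ out
candidate 5: (m,n)=(4,12) → π∥ = 4+12·β ≈ 43.63331, π⊥ = 4+12·β' ≈ 0.36669 ∉ [0.5, 0.9) ⇒ out
candidate 6: (m,n)=(20,17) → π∥ = 20+17·β ≈ 76.14719, π⊥ = 20+17·β' ≈ 14.85281 ∉ [0.5, 0.9) ⇒ out
candidate 7: (m,n)=(6,18) → π∥ = 6+18·β ≈ 65.44996, π⊥ = 6+18·β' ≈ 0.55004 ∈ [0.5, 0.9) ⇒ IN Λ
candidate 8: (m,n)=(0,-5) → π∥ = 0-5·β ≈ -16.51388, π⊥ = 0-5·β' ≈ 1.51388 ∉ [0.5, 0.9) ⇒ out
candidate 9: (m,n)=(5,18) → π∥ = 5+18·β ≈ 64.44996, π⊥ = 5+18·β' ≈ -0.44996 ∉ [0.5, 0.9) ⇒ out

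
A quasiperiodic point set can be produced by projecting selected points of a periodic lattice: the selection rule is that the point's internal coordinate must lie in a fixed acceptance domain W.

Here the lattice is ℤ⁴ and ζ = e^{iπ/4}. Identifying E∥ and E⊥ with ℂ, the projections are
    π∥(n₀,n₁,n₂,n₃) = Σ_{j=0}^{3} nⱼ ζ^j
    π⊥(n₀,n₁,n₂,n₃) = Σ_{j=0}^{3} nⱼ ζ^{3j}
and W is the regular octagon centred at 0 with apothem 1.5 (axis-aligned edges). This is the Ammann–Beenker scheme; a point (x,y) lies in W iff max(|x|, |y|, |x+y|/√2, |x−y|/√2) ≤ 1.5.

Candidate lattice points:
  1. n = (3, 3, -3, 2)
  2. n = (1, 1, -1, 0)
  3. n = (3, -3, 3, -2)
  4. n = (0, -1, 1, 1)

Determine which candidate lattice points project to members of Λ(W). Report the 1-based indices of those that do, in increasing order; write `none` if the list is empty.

With ζ = e^{iπ/4} the internal vectors are ζ^0,ζ^3,ζ^6,ζ^9.
candidate 1: n = (3, 3, -3, 2) → π⊥ ≈ (+2.2929, +6.5355); max(|x|,|y|,|x±y|/√2) = 6.5355 > 1.5 ⇒ ∉ W
candidate 2: n = (1, 1, -1, 0) → π⊥ ≈ (+0.2929, +1.7071); max(|x|,|y|,|x±y|/√2) = 1.7071 > 1.5 ⇒ ∉ W
candidate 3: n = (3, -3, 3, -2) → π⊥ ≈ (+3.7071, -6.5355); max(|x|,|y|,|x±y|/√2) = 7.2426 > 1.5 ⇒ ∉ W
candidate 4: n = (0, -1, 1, 1) → π⊥ ≈ (+1.4142, -1.0000); max(|x|,|y|,|x±y|/√2) = 1.7071 > 1.5 ⇒ ∉ W

none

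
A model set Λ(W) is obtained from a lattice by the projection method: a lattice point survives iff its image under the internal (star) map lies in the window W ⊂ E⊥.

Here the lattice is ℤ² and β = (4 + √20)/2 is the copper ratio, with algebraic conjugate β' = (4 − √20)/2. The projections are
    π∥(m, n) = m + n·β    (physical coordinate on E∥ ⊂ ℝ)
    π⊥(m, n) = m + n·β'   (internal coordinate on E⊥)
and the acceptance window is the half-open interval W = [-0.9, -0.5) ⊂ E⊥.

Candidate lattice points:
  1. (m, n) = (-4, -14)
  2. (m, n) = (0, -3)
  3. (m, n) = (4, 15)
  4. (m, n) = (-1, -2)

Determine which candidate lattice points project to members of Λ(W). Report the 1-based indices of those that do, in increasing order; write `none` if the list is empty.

1, 4

Compute β' = (4−√20)/2 = -0.23607, so π⊥(m,n) = m -0.23607·n.
candidate 1: (m,n)=(-4,-14) → π∥ = -4-14·β ≈ -63.30495, π⊥ = -4-14·β' ≈ -0.69505 ∈ [-0.9, -0.5) ⇒ IN Λ
candidate 2: (m,n)=(0,-3) → π∥ = 0-3·β ≈ -12.70820, π⊥ = 0-3·β' ≈ 0.70820 ∉ [-0.9, -0.5) ⇒ out
candidate 3: (m,n)=(4,15) → π∥ = 4+15·β ≈ 67.54102, π⊥ = 4+15·β' ≈ 0.45898 ∉ [-0.9, -0.5) ⇒ out
candidate 4: (m,n)=(-1,-2) → π∥ = -1-2·β ≈ -9.47214, π⊥ = -1-2·β' ≈ -0.52786 ∈ [-0.9, -0.5) ⇒ IN Λ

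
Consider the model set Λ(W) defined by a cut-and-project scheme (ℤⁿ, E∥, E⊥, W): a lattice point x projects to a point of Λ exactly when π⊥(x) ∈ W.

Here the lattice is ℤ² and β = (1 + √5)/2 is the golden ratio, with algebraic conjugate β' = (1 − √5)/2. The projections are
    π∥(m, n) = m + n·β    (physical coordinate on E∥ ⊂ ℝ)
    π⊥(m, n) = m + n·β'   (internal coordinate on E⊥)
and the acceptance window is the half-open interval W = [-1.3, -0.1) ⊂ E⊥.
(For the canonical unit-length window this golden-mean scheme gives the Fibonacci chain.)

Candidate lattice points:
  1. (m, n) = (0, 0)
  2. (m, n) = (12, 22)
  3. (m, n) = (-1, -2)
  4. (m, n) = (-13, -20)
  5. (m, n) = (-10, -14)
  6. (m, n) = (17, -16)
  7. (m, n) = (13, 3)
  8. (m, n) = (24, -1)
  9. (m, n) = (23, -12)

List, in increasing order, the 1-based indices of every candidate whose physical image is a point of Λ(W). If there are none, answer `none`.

β' = (1−√5)/2 ≈ -0.6180.
#1 (0,0): internal coord 0 + (0)·β' = +0.0000; +0.0000 ∉ [-1.3, -0.1) → out
#2 (12,22): internal coord 12 + (22)·β' = -1.5967; -1.5967 ∉ [-1.3, -0.1) → out
#3 (-1,-2): internal coord -1 + (-2)·β' = +0.2361; +0.2361 ∉ [-1.3, -0.1) → out
#4 (-13,-20): internal coord -13 + (-20)·β' = -0.6393; -0.6393 ∈ [-1.3, -0.1) → IN Λ
#5 (-10,-14): internal coord -10 + (-14)·β' = -1.3475; -1.3475 ∉ [-1.3, -0.1) → out
#6 (17,-16): internal coord 17 + (-16)·β' = +26.8885; +26.8885 ∉ [-1.3, -0.1) → out
#7 (13,3): internal coord 13 + (3)·β' = +11.1459; +11.1459 ∉ [-1.3, -0.1) → out
#8 (24,-1): internal coord 24 + (-1)·β' = +24.6180; +24.6180 ∉ [-1.3, -0.1) → out
#9 (23,-12): internal coord 23 + (-12)·β' = +30.4164; +30.4164 ∉ [-1.3, -0.1) → out

4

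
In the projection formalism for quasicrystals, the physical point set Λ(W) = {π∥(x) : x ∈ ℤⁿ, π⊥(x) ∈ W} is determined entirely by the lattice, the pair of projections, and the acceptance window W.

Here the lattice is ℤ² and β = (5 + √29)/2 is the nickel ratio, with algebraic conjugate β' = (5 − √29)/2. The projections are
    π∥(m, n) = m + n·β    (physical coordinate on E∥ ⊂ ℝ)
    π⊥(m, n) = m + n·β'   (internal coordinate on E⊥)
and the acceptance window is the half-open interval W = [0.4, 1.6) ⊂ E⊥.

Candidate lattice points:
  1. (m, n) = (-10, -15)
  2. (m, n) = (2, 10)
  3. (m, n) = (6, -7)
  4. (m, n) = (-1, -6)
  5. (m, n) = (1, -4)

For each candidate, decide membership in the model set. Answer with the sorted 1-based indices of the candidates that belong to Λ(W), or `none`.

none

Compute β' = (5−√29)/2 = -0.19258, so π⊥(m,n) = m -0.19258·n.
candidate 1: (m,n)=(-10,-15) → π∥ = -10-15·β ≈ -87.88874, π⊥ = -10-15·β' ≈ -7.11126 ∉ [0.4, 1.6) ⇒ out
candidate 2: (m,n)=(2,10) → π∥ = 2+10·β ≈ 53.92582, π⊥ = 2+10·β' ≈ 0.07418 ∉ [0.4, 1.6) ⇒ out
candidate 3: (m,n)=(6,-7) → π∥ = 6-7·β ≈ -30.34808, π⊥ = 6-7·β' ≈ 7.34808 ∉ [0.4, 1.6) ⇒ out
candidate 4: (m,n)=(-1,-6) → π∥ = -1-6·β ≈ -32.15549, π⊥ = -1-6·β' ≈ 0.15549 ∉ [0.4, 1.6) ⇒ out
candidate 5: (m,n)=(1,-4) → π∥ = 1-4·β ≈ -19.77033, π⊥ = 1-4·β' ≈ 1.77033 ∉ [0.4, 1.6) ⇒ out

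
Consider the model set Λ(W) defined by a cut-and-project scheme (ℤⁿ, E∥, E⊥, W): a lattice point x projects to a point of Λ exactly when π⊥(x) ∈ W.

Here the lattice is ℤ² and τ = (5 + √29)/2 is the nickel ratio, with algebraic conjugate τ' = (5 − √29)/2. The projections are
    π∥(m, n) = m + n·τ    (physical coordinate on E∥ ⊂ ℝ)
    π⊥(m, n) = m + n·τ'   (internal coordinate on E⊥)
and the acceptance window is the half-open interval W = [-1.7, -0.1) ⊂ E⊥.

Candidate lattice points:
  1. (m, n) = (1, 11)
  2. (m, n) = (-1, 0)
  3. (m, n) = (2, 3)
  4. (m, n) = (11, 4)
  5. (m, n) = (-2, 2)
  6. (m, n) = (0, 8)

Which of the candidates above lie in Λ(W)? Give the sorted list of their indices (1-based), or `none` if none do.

Compute τ' = (5−√29)/2 = -0.1926, so π⊥(m,n) = m -0.1926·n.
[1] lift (1,11): star map gives -1.1184; window check -1.7 ≤ -1.1184 < -0.1 is true → IN Λ
[2] lift (-1,0): star map gives -1.0000; window check -1.7 ≤ -1.0000 < -0.1 is true → IN Λ
[3] lift (2,3): star map gives 1.4223; window check -1.7 ≤ 1.4223 < -0.1 is false → out
[4] lift (11,4): star map gives 10.2297; window check -1.7 ≤ 10.2297 < -0.1 is false → out
[5] lift (-2,2): star map gives -2.3852; window check -1.7 ≤ -2.3852 < -0.1 is false → out
[6] lift (0,8): star map gives -1.5407; window check -1.7 ≤ -1.5407 < -0.1 is true → IN Λ

1, 2, 6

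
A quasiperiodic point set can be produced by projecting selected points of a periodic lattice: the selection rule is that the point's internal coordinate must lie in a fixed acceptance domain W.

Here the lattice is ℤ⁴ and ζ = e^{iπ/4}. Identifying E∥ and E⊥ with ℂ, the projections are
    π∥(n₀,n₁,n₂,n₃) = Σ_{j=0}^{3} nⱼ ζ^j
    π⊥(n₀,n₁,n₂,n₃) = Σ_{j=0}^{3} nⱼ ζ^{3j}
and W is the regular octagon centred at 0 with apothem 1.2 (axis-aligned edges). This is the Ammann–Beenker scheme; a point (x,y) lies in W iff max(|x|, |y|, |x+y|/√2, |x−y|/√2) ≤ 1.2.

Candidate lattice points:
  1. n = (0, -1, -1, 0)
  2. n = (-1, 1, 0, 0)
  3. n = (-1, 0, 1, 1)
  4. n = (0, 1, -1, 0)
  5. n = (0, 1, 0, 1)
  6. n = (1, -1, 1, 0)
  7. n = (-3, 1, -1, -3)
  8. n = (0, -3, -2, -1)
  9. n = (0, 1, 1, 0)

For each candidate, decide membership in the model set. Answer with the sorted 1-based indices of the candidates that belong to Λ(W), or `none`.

1, 3, 9

Internal map: ζ^{3j} for j=0..3 gives (1,0), (−√2/2,√2/2), (0,−1), (√2/2,√2/2).
#1 (0, -1, -1, 0): internal (0.707107, 0.292893); octagon support 0.707107 vs apothem 1.2 → ∈ W
#2 (-1, 1, 0, 0): internal (-1.707107, 0.707107); octagon support 1.707107 vs apothem 1.2 → ∉ W
#3 (-1, 0, 1, 1): internal (-0.292893, -0.292893); octagon support 0.414214 vs apothem 1.2 → ∈ W
#4 (0, 1, -1, 0): internal (-0.707107, 1.707107); octagon support 1.707107 vs apothem 1.2 → ∉ W
#5 (0, 1, 0, 1): internal (0.000000, 1.414214); octagon support 1.414214 vs apothem 1.2 → ∉ W
#6 (1, -1, 1, 0): internal (1.707107, -1.707107); octagon support 2.414214 vs apothem 1.2 → ∉ W
#7 (-3, 1, -1, -3): internal (-5.828427, -0.414214); octagon support 5.828427 vs apothem 1.2 → ∉ W
#8 (0, -3, -2, -1): internal (1.414214, -0.828427); octagon support 1.585786 vs apothem 1.2 → ∉ W
#9 (0, 1, 1, 0): internal (-0.707107, -0.292893); octagon support 0.707107 vs apothem 1.2 → ∈ W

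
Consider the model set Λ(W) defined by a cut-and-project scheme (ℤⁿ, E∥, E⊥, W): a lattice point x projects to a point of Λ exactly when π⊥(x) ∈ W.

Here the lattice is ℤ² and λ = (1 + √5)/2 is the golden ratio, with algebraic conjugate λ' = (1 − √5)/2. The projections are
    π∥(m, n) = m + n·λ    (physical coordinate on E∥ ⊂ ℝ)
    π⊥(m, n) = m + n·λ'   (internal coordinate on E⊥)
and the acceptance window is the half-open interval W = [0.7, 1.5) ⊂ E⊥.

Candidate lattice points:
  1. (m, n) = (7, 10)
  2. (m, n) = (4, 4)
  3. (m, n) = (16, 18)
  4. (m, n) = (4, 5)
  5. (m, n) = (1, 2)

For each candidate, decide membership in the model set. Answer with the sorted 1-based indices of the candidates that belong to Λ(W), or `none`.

1, 4

Compute λ' = (1−√5)/2 = -0.61803, so π⊥(m,n) = m -0.61803·n.
#1 (7,10): internal coord 7 + (10)·λ' = +0.81966; +0.81966 ∈ [0.7, 1.5) → IN Λ
#2 (4,4): internal coord 4 + (4)·λ' = +1.52786; +1.52786 ∉ [0.7, 1.5) → out
#3 (16,18): internal coord 16 + (18)·λ' = +4.87539; +4.87539 ∉ [0.7, 1.5) → out
#4 (4,5): internal coord 4 + (5)·λ' = +0.90983; +0.90983 ∈ [0.7, 1.5) → IN Λ
#5 (1,2): internal coord 1 + (2)·λ' = -0.23607; -0.23607 ∉ [0.7, 1.5) → out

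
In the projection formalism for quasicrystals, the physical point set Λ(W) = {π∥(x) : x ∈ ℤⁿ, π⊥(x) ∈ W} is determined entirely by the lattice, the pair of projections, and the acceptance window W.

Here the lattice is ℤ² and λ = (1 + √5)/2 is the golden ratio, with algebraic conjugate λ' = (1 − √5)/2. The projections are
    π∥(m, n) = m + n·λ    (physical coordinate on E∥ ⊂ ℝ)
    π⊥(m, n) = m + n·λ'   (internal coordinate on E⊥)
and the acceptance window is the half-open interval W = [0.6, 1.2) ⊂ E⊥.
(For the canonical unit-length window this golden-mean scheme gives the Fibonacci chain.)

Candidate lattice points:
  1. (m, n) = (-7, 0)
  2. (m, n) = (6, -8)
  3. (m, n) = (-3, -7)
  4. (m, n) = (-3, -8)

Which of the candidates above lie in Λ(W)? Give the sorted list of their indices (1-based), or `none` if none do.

none

Numerically λ ≈ 1.618034 and λ' = −1/λ ≈ -0.618034.
#1 (-7,0): internal coord -7 + (0)·λ' = -7.000000; -7.000000 ∉ [0.6, 1.2) → out
#2 (6,-8): internal coord 6 + (-8)·λ' = +10.944272; +10.944272 ∉ [0.6, 1.2) → out
#3 (-3,-7): internal coord -3 + (-7)·λ' = +1.326238; +1.326238 ∉ [0.6, 1.2) → out
#4 (-3,-8): internal coord -3 + (-8)·λ' = +1.944272; +1.944272 ∉ [0.6, 1.2) → out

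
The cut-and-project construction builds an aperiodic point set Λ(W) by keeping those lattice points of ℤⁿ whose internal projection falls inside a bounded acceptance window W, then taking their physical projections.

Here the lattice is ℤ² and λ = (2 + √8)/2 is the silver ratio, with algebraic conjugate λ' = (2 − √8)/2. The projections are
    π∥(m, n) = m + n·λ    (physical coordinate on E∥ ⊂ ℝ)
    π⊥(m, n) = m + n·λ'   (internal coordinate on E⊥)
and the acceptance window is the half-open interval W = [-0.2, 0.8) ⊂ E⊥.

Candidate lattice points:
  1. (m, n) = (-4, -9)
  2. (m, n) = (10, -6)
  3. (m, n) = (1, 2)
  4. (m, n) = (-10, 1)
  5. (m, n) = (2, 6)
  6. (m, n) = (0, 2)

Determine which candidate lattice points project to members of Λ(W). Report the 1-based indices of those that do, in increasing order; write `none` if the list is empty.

λ' = (2−√8)/2 ≈ -0.414214.
candidate 1: (m,n)=(-4,-9) → π∥ = -4-9·λ ≈ -25.727922, π⊥ = -4-9·λ' ≈ -0.272078 ∉ [-0.2, 0.8) ⇒ out
candidate 2: (m,n)=(10,-6) → π∥ = 10-6·λ ≈ -4.485281, π⊥ = 10-6·λ' ≈ 12.485281 ∉ [-0.2, 0.8) ⇒ out
candidate 3: (m,n)=(1,2) → π∥ = 1+2·λ ≈ 5.828427, π⊥ = 1+2·λ' ≈ 0.171573 ∈ [-0.2, 0.8) ⇒ IN Λ
candidate 4: (m,n)=(-10,1) → π∥ = -10+1·λ ≈ -7.585786, π⊥ = -10+1·λ' ≈ -10.414214 ∉ [-0.2, 0.8) ⇒ out
candidate 5: (m,n)=(2,6) → π∥ = 2+6·λ ≈ 16.485281, π⊥ = 2+6·λ' ≈ -0.485281 ∉ [-0.2, 0.8) ⇒ out
candidate 6: (m,n)=(0,2) → π∥ = 0+2·λ ≈ 4.828427, π⊥ = 0+2·λ' ≈ -0.828427 ∉ [-0.2, 0.8) ⇒ out

3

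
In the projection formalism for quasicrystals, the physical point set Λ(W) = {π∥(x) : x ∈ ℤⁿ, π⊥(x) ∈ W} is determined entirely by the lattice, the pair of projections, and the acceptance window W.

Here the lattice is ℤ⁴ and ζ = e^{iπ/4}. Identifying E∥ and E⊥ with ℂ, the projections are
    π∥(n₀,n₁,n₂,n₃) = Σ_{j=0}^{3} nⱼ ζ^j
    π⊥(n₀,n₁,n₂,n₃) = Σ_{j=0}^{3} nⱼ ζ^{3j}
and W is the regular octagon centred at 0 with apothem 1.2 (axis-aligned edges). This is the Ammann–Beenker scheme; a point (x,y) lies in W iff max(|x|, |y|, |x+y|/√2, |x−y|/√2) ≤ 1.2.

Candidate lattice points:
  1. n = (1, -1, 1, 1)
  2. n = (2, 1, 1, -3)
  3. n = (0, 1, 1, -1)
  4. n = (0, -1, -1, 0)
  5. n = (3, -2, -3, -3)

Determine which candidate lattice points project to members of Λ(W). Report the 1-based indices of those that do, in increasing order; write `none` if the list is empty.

With ζ = e^{iπ/4} the internal vectors are ζ^0,ζ^3,ζ^6,ζ^9.
#1 (1, -1, 1, 1): internal (2.4142, -1.0000); octagon support 2.4142 vs apothem 1.2 → ∉ W
#2 (2, 1, 1, -3): internal (-0.8284, -2.4142); octagon support 2.4142 vs apothem 1.2 → ∉ W
#3 (0, 1, 1, -1): internal (-1.4142, -1.0000); octagon support 1.7071 vs apothem 1.2 → ∉ W
#4 (0, -1, -1, 0): internal (0.7071, 0.2929); octagon support 0.7071 vs apothem 1.2 → ∈ W
#5 (3, -2, -3, -3): internal (2.2929, -0.5355); octagon support 2.2929 vs apothem 1.2 → ∉ W

4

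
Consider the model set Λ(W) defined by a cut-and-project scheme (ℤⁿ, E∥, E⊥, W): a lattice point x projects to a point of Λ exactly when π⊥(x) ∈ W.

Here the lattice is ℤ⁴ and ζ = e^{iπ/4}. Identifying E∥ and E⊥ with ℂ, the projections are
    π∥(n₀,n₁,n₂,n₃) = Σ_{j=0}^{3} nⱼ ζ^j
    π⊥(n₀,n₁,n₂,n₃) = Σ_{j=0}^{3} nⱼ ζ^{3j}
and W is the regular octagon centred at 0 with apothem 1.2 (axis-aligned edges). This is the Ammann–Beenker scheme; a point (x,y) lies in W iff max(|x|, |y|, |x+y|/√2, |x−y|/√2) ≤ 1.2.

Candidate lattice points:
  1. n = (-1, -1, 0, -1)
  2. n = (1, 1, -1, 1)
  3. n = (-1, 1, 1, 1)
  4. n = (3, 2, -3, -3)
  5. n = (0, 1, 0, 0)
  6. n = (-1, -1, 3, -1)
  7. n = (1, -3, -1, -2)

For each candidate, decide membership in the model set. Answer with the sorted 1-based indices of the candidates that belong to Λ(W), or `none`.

With ζ = e^{iπ/4} the internal vectors are ζ^0,ζ^3,ζ^6,ζ^9.
#1 (-1, -1, 0, -1): internal (-1.0000, -1.4142); octagon support 1.7071 vs apothem 1.2 → ∉ W
#2 (1, 1, -1, 1): internal (1.0000, 2.4142); octagon support 2.4142 vs apothem 1.2 → ∉ W
#3 (-1, 1, 1, 1): internal (-1.0000, 0.4142); octagon support 1.0000 vs apothem 1.2 → ∈ W
#4 (3, 2, -3, -3): internal (-0.5355, 2.2929); octagon support 2.2929 vs apothem 1.2 → ∉ W
#5 (0, 1, 0, 0): internal (-0.7071, 0.7071); octagon support 1.0000 vs apothem 1.2 → ∈ W
#6 (-1, -1, 3, -1): internal (-1.0000, -4.4142); octagon support 4.4142 vs apothem 1.2 → ∉ W
#7 (1, -3, -1, -2): internal (1.7071, -2.5355); octagon support 3.0000 vs apothem 1.2 → ∉ W

3, 5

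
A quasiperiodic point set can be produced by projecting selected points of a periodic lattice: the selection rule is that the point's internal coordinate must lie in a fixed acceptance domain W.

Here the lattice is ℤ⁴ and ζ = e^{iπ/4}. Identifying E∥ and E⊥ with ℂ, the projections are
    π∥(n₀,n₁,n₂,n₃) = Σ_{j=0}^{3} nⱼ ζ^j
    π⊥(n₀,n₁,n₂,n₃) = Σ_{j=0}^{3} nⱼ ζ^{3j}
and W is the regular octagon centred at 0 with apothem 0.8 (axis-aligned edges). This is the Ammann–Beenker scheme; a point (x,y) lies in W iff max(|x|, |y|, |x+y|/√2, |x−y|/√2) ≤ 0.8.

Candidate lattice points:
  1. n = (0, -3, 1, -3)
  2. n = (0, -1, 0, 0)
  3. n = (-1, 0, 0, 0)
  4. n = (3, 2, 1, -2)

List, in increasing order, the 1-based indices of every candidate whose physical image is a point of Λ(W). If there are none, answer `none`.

none

With ζ = e^{iπ/4} the internal vectors are ζ^0,ζ^3,ζ^6,ζ^9.
#1 (0, -3, 1, -3): internal (0.00000, -5.24264); octagon support 5.24264 vs apothem 0.8 → ∉ W
#2 (0, -1, 0, 0): internal (0.70711, -0.70711); octagon support 1.00000 vs apothem 0.8 → ∉ W
#3 (-1, 0, 0, 0): internal (-1.00000, 0.00000); octagon support 1.00000 vs apothem 0.8 → ∉ W
#4 (3, 2, 1, -2): internal (0.17157, -1.00000); octagon support 1.00000 vs apothem 0.8 → ∉ W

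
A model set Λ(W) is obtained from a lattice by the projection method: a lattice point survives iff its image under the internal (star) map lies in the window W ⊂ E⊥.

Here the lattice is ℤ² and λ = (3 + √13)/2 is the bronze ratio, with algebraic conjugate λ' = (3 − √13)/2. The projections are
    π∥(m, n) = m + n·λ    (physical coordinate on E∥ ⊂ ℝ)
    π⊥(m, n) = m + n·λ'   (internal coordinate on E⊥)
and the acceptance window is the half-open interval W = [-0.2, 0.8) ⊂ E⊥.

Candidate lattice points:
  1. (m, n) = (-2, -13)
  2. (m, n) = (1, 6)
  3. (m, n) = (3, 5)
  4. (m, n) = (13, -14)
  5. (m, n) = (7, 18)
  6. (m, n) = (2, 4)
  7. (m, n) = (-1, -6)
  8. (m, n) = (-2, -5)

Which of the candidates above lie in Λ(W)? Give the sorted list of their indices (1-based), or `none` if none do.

λ' = (3−√13)/2 ≈ -0.30278.
#1 (-2,-13): internal coord -2 + (-13)·λ' = +1.93608; +1.93608 ∉ [-0.2, 0.8) → out
#2 (1,6): internal coord 1 + (6)·λ' = -0.81665; -0.81665 ∉ [-0.2, 0.8) → out
#3 (3,5): internal coord 3 + (5)·λ' = +1.48612; +1.48612 ∉ [-0.2, 0.8) → out
#4 (13,-14): internal coord 13 + (-14)·λ' = +17.23886; +17.23886 ∉ [-0.2, 0.8) → out
#5 (7,18): internal coord 7 + (18)·λ' = +1.55004; +1.55004 ∉ [-0.2, 0.8) → out
#6 (2,4): internal coord 2 + (4)·λ' = +0.78890; +0.78890 ∈ [-0.2, 0.8) → IN Λ
#7 (-1,-6): internal coord -1 + (-6)·λ' = +0.81665; +0.81665 ∉ [-0.2, 0.8) → out
#8 (-2,-5): internal coord -2 + (-5)·λ' = -0.48612; -0.48612 ∉ [-0.2, 0.8) → out

6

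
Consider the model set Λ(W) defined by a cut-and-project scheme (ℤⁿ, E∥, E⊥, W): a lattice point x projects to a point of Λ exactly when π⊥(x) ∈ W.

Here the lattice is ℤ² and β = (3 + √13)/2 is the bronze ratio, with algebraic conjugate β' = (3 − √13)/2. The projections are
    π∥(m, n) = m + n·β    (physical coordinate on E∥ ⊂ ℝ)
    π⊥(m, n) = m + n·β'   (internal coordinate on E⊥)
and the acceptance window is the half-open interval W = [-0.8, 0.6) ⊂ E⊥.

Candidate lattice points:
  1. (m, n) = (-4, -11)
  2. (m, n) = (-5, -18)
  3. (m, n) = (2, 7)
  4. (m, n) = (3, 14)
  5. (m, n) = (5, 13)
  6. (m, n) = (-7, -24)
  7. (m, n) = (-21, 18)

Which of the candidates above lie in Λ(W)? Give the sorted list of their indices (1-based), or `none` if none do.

1, 2, 3, 6

Numerically β ≈ 3.30278 and β' = −1/β ≈ -0.30278.
[1] lift (-4,-11): star map gives -0.66947; window check -0.8 ≤ -0.66947 < 0.6 is true → IN Λ
[2] lift (-5,-18): star map gives 0.44996; window check -0.8 ≤ 0.44996 < 0.6 is true → IN Λ
[3] lift (2,7): star map gives -0.11943; window check -0.8 ≤ -0.11943 < 0.6 is true → IN Λ
[4] lift (3,14): star map gives -1.23886; window check -0.8 ≤ -1.23886 < 0.6 is false → out
[5] lift (5,13): star map gives 1.06392; window check -0.8 ≤ 1.06392 < 0.6 is false → out
[6] lift (-7,-24): star map gives 0.26662; window check -0.8 ≤ 0.26662 < 0.6 is true → IN Λ
[7] lift (-21,18): star map gives -26.44996; window check -0.8 ≤ -26.44996 < 0.6 is false → out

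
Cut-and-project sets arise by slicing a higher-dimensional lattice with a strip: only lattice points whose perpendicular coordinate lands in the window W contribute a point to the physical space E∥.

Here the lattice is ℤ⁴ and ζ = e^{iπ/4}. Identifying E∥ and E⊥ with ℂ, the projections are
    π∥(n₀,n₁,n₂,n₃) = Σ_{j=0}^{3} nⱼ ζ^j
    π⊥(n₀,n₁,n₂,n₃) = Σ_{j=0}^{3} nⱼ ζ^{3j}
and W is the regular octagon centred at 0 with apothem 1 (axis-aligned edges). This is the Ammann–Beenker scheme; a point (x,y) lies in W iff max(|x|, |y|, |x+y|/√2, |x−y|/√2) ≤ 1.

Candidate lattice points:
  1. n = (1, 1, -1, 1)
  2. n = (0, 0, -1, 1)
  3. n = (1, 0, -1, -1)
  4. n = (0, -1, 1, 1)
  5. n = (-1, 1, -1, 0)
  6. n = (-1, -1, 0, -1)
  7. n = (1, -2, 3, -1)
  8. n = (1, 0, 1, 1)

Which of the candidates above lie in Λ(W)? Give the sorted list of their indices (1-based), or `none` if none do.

3

π⊥(n) = n₀ + n₁ζ³ + n₂ζ⁶ + n₃ζ⁹ where ζ = e^{iπ/4}.
candidate 1: n = (1, 1, -1, 1) → π⊥ ≈ (+1.0000, +2.4142); max(|x|,|y|,|x±y|/√2) = 2.4142 > 1 ⇒ ∉ W
candidate 2: n = (0, 0, -1, 1) → π⊥ ≈ (+0.7071, +1.7071); max(|x|,|y|,|x±y|/√2) = 1.7071 > 1 ⇒ ∉ W
candidate 3: n = (1, 0, -1, -1) → π⊥ ≈ (+0.2929, +0.2929); max(|x|,|y|,|x±y|/√2) = 0.4142 ≤ 1 ⇒ ∈ W
candidate 4: n = (0, -1, 1, 1) → π⊥ ≈ (+1.4142, -1.0000); max(|x|,|y|,|x±y|/√2) = 1.7071 > 1 ⇒ ∉ W
candidate 5: n = (-1, 1, -1, 0) → π⊥ ≈ (-1.7071, +1.7071); max(|x|,|y|,|x±y|/√2) = 2.4142 > 1 ⇒ ∉ W
candidate 6: n = (-1, -1, 0, -1) → π⊥ ≈ (-1.0000, -1.4142); max(|x|,|y|,|x±y|/√2) = 1.7071 > 1 ⇒ ∉ W
candidate 7: n = (1, -2, 3, -1) → π⊥ ≈ (+1.7071, -5.1213); max(|x|,|y|,|x±y|/√2) = 5.1213 > 1 ⇒ ∉ W
candidate 8: n = (1, 0, 1, 1) → π⊥ ≈ (+1.7071, -0.2929); max(|x|,|y|,|x±y|/√2) = 1.7071 > 1 ⇒ ∉ W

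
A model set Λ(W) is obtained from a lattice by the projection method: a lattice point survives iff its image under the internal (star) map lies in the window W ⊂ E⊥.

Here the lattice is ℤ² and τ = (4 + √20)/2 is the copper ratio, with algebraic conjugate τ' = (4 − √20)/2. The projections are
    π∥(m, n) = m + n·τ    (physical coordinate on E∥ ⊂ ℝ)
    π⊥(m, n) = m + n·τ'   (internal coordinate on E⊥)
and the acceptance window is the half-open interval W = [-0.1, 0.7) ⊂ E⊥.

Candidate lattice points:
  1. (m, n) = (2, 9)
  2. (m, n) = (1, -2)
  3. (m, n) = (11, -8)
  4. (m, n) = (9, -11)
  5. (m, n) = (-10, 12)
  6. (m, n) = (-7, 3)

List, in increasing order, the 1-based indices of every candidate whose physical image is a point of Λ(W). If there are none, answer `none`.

Compute τ' = (4−√20)/2 = -0.2361, so π⊥(m,n) = m -0.2361·n.
#1 (2,9): internal coord 2 + (9)·τ' = -0.1246; -0.1246 ∉ [-0.1, 0.7) → out
#2 (1,-2): internal coord 1 + (-2)·τ' = +1.4721; +1.4721 ∉ [-0.1, 0.7) → out
#3 (11,-8): internal coord 11 + (-8)·τ' = +12.8885; +12.8885 ∉ [-0.1, 0.7) → out
#4 (9,-11): internal coord 9 + (-11)·τ' = +11.5967; +11.5967 ∉ [-0.1, 0.7) → out
#5 (-10,12): internal coord -10 + (12)·τ' = -12.8328; -12.8328 ∉ [-0.1, 0.7) → out
#6 (-7,3): internal coord -7 + (3)·τ' = -7.7082; -7.7082 ∉ [-0.1, 0.7) → out

none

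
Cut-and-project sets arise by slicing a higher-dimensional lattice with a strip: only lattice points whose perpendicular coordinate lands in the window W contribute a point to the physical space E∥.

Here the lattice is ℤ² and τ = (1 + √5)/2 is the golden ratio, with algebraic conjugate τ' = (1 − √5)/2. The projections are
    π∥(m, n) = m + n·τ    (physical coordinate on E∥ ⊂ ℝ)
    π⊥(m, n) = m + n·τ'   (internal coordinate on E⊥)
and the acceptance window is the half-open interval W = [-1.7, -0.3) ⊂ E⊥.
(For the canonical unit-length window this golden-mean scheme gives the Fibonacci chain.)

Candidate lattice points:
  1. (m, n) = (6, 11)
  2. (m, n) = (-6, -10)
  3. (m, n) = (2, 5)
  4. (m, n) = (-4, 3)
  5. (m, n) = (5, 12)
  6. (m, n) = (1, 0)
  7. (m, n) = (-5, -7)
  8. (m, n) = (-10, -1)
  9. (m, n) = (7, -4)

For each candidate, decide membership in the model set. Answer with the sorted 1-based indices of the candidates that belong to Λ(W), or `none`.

Compute τ' = (1−√5)/2 = -0.61803, so π⊥(m,n) = m -0.61803·n.
#1 (6,11): internal coord 6 + (11)·τ' = -0.79837; -0.79837 ∈ [-1.7, -0.3) → IN Λ
#2 (-6,-10): internal coord -6 + (-10)·τ' = +0.18034; +0.18034 ∉ [-1.7, -0.3) → out
#3 (2,5): internal coord 2 + (5)·τ' = -1.09017; -1.09017 ∈ [-1.7, -0.3) → IN Λ
#4 (-4,3): internal coord -4 + (3)·τ' = -5.85410; -5.85410 ∉ [-1.7, -0.3) → out
#5 (5,12): internal coord 5 + (12)·τ' = -2.41641; -2.41641 ∉ [-1.7, -0.3) → out
#6 (1,0): internal coord 1 + (0)·τ' = +1.00000; +1.00000 ∉ [-1.7, -0.3) → out
#7 (-5,-7): internal coord -5 + (-7)·τ' = -0.67376; -0.67376 ∈ [-1.7, -0.3) → IN Λ
#8 (-10,-1): internal coord -10 + (-1)·τ' = -9.38197; -9.38197 ∉ [-1.7, -0.3) → out
#9 (7,-4): internal coord 7 + (-4)·τ' = +9.47214; +9.47214 ∉ [-1.7, -0.3) → out

1, 3, 7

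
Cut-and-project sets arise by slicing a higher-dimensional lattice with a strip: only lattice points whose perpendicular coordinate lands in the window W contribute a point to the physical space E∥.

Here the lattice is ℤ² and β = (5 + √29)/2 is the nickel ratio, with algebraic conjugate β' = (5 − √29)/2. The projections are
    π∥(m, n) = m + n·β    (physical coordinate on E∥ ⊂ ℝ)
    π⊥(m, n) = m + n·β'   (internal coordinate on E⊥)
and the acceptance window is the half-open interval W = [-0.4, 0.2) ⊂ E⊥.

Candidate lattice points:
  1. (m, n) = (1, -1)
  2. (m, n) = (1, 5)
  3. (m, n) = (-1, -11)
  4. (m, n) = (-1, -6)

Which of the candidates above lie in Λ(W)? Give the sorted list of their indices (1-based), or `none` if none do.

Compute β' = (5−√29)/2 = -0.192582, so π⊥(m,n) = m -0.192582·n.
[1] lift (1,-1): star map gives 1.192582; window check -0.4 ≤ 1.192582 < 0.2 is false → out
[2] lift (1,5): star map gives 0.037088; window check -0.4 ≤ 0.037088 < 0.2 is true → IN Λ
[3] lift (-1,-11): star map gives 1.118406; window check -0.4 ≤ 1.118406 < 0.2 is false → out
[4] lift (-1,-6): star map gives 0.155494; window check -0.4 ≤ 0.155494 < 0.2 is true → IN Λ

2, 4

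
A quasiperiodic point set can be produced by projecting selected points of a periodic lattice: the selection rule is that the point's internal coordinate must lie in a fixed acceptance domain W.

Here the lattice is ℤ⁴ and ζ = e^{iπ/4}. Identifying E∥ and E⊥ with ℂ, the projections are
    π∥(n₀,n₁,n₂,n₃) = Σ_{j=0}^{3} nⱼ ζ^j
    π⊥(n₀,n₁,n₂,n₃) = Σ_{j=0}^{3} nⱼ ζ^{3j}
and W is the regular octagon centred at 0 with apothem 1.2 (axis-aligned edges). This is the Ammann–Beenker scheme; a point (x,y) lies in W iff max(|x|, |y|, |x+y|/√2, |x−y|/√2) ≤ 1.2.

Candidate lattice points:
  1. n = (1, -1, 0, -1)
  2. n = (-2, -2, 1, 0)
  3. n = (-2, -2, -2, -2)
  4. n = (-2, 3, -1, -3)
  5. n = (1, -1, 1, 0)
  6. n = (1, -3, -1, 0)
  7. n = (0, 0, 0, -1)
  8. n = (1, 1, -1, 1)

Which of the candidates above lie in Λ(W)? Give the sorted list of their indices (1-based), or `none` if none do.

7

π⊥(n) = n₀ + n₁ζ³ + n₂ζ⁶ + n₃ζ⁹ where ζ = e^{iπ/4}.
#1 (1, -1, 0, -1): internal (1.0000, -1.4142); octagon support 1.7071 vs apothem 1.2 → ∉ W
#2 (-2, -2, 1, 0): internal (-0.5858, -2.4142); octagon support 2.4142 vs apothem 1.2 → ∉ W
#3 (-2, -2, -2, -2): internal (-2.0000, -0.8284); octagon support 2.0000 vs apothem 1.2 → ∉ W
#4 (-2, 3, -1, -3): internal (-6.2426, 1.0000); octagon support 6.2426 vs apothem 1.2 → ∉ W
#5 (1, -1, 1, 0): internal (1.7071, -1.7071); octagon support 2.4142 vs apothem 1.2 → ∉ W
#6 (1, -3, -1, 0): internal (3.1213, -1.1213); octagon support 3.1213 vs apothem 1.2 → ∉ W
#7 (0, 0, 0, -1): internal (-0.7071, -0.7071); octagon support 1.0000 vs apothem 1.2 → ∈ W
#8 (1, 1, -1, 1): internal (1.0000, 2.4142); octagon support 2.4142 vs apothem 1.2 → ∉ W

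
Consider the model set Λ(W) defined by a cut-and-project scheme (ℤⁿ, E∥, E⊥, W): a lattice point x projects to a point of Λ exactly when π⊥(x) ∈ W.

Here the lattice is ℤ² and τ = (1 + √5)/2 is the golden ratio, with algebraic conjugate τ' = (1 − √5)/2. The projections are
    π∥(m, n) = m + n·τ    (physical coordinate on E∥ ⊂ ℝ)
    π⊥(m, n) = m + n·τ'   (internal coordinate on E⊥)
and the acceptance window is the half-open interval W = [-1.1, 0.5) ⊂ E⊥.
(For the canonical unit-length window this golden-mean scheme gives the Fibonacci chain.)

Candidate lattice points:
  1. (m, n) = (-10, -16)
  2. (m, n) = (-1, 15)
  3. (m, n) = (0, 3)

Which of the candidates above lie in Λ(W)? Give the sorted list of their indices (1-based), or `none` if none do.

1

Compute τ' = (1−√5)/2 = -0.6180, so π⊥(m,n) = m -0.6180·n.
[1] lift (-10,-16): star map gives -0.1115; window check -1.1 ≤ -0.1115 < 0.5 is true → IN Λ
[2] lift (-1,15): star map gives -10.2705; window check -1.1 ≤ -10.2705 < 0.5 is false → out
[3] lift (0,3): star map gives -1.8541; window check -1.1 ≤ -1.8541 < 0.5 is false → out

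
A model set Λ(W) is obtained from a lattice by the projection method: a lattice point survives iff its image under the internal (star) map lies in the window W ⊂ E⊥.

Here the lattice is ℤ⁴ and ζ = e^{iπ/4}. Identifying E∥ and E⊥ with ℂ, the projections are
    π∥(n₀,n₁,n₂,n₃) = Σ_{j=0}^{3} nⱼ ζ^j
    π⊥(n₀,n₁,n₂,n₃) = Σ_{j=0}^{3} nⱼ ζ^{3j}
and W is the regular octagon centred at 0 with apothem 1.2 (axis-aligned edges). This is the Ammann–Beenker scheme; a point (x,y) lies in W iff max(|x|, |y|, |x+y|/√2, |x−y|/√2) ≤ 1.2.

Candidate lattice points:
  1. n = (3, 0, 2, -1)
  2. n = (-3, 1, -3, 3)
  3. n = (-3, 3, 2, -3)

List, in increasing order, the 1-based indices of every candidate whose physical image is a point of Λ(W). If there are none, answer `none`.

Internal map: ζ^{3j} for j=0..3 gives (1,0), (−√2/2,√2/2), (0,−1), (√2/2,√2/2).
#1 (3, 0, 2, -1): internal (2.292893, -2.707107); octagon support 3.535534 vs apothem 1.2 → ∉ W
#2 (-3, 1, -3, 3): internal (-1.585786, 5.828427); octagon support 5.828427 vs apothem 1.2 → ∉ W
#3 (-3, 3, 2, -3): internal (-7.242641, -2.000000); octagon support 7.242641 vs apothem 1.2 → ∉ W

none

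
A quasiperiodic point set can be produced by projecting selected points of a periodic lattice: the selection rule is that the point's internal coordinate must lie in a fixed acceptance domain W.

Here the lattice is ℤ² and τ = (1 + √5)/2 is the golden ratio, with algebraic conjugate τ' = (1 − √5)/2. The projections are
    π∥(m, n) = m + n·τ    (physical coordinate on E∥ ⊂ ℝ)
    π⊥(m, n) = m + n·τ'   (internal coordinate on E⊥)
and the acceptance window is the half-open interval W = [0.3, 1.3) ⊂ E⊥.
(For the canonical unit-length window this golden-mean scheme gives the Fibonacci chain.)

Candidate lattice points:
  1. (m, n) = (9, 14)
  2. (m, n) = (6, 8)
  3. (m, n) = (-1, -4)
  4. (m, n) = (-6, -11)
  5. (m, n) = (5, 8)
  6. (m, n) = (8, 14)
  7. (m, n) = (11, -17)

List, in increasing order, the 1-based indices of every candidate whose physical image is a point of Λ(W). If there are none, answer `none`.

1, 2, 4

Compute τ' = (1−√5)/2 = -0.61803, so π⊥(m,n) = m -0.61803·n.
#1 (9,14): internal coord 9 + (14)·τ' = +0.34752; +0.34752 ∈ [0.3, 1.3) → IN Λ
#2 (6,8): internal coord 6 + (8)·τ' = +1.05573; +1.05573 ∈ [0.3, 1.3) → IN Λ
#3 (-1,-4): internal coord -1 + (-4)·τ' = +1.47214; +1.47214 ∉ [0.3, 1.3) → out
#4 (-6,-11): internal coord -6 + (-11)·τ' = +0.79837; +0.79837 ∈ [0.3, 1.3) → IN Λ
#5 (5,8): internal coord 5 + (8)·τ' = +0.05573; +0.05573 ∉ [0.3, 1.3) → out
#6 (8,14): internal coord 8 + (14)·τ' = -0.65248; -0.65248 ∉ [0.3, 1.3) → out
#7 (11,-17): internal coord 11 + (-17)·τ' = +21.50658; +21.50658 ∉ [0.3, 1.3) → out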